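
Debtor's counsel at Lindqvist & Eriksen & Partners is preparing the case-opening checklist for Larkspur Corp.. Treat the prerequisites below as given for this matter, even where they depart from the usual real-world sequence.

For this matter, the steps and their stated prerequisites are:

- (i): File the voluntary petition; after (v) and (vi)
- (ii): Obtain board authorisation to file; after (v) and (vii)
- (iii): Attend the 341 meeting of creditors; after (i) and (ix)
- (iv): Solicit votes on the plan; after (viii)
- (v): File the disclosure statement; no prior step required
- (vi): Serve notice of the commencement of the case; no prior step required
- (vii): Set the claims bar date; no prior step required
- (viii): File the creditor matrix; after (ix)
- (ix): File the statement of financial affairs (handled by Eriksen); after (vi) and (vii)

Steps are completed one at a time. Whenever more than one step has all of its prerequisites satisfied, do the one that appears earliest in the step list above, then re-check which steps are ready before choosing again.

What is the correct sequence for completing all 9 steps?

(v) (vi) (i) (vii) (ii) (ix) (iii) (viii) (iv)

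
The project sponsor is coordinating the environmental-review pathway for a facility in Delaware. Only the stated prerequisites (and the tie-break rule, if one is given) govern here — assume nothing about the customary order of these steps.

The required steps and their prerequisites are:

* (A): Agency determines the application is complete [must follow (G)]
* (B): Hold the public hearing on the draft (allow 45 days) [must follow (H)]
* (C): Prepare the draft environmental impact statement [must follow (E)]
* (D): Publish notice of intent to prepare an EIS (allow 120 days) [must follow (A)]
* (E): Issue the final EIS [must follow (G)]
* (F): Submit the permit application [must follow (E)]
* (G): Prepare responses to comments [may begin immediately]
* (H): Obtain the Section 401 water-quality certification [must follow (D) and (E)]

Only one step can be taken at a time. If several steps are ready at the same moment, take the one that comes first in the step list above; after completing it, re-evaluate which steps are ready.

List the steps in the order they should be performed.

(G) is the only step with nothing outstanding, so it goes first.
(A) and (E) are both available; (A) is listed earlier → (A).
(D) now also ready, so the ready set is {(D), (E)}; (D) is listed earlier → (D).
That leaves (E) as the only ready step → (E).
(C), (F) and (H) are all available; (C) is listed earlier → (C).
Ready: (F) and (H). (F) is listed earlier → (F).
(H) needed (D) and (E), now all done → (H).
That leaves (B) as the only ready step → (B).

(G) → (A) → (D) → (E) → (C) → (F) → (H) → (B)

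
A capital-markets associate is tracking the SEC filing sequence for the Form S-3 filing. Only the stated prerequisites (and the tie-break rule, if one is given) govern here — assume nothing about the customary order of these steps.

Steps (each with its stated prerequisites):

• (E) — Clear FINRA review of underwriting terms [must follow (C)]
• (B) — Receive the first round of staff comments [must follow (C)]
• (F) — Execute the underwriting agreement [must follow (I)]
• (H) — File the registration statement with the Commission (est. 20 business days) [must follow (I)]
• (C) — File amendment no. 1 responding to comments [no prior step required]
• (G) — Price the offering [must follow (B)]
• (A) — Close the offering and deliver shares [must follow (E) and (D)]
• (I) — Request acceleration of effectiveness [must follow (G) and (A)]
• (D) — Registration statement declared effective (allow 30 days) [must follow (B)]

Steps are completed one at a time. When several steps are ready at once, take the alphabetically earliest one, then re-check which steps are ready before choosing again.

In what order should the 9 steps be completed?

(C), (B), (D), (E), (A), (G), (I), (F), (H)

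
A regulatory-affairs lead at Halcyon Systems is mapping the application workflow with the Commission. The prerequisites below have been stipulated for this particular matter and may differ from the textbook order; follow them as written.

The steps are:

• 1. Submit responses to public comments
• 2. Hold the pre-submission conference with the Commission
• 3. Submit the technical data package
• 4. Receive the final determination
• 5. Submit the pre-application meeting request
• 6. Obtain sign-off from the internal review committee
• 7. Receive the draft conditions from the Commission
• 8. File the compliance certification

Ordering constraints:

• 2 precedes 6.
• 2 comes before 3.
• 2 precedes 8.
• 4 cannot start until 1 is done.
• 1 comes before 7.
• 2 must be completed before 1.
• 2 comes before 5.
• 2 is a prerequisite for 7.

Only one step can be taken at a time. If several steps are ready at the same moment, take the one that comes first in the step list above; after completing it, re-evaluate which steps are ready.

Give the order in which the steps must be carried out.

2 is the only step with nothing outstanding, so it goes first.
Ready: 1, 3, 5, 6 and 8. 1 is listed earlier → 1.
Ready: 3, 4, 5, 6, 7 and 8. 3 is listed earlier → 3.
Ready: 4, 5, 6, 7 and 8. 4 is listed earlier → 4.
5, 6, 7 and 8 are all available; 5 is listed earlier → 5.
Ready: 6, 7 and 8. 6 is listed earlier → 6.
Now 7 and 8 have their prerequisites met. 7 is listed earlier, so 7 next.
8 needed 2, now all done → 8.

2 → 1 → 3 → 4 → 5 → 6 → 7 → 8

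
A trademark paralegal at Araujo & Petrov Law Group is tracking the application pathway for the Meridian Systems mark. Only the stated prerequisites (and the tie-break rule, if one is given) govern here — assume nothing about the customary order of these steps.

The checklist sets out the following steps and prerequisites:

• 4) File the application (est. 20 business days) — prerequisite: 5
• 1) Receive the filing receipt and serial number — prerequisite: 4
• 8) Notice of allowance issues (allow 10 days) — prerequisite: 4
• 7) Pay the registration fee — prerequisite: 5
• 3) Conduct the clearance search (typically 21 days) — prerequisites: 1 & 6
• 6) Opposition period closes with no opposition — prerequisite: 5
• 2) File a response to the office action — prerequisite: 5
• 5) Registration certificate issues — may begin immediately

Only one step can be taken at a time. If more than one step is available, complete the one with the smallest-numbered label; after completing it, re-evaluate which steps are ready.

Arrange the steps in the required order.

5 2 4 1 6 3 7 8

Only 5 has no prerequisites, so it is first.
Now 2, 4, 6 and 7 have their prerequisites met. 2 has the earlier label, so 2 next.
4, 6 and 7 are all available; 4 has the earlier label → 4.
1 and 8 now also ready, so the ready set is {1, 6, 7, 8}; 1 has the earlier label → 1.
Now 6, 7 and 8 have their prerequisites met. 6 has the earlier label, so 6 next.
3 now also ready, so the ready set is {3, 7, 8}; 3 has the earlier label → 3.
Now 7 and 8 have their prerequisites met. 7 has the earlier label, so 7 next.
8 is the only step now ready → 8.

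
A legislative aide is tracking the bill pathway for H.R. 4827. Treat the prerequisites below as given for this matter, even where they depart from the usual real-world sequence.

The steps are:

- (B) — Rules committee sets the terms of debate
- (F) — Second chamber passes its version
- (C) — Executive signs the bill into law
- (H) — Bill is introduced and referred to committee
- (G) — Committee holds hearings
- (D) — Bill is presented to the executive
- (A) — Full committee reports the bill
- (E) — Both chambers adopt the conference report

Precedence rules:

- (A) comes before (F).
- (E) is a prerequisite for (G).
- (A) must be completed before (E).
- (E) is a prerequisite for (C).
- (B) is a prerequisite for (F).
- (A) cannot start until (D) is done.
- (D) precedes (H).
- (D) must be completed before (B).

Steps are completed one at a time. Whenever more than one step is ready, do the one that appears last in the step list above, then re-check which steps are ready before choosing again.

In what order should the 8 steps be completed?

(D), (A), (E), (G), (H), (C), (B), (F)

Only (D) has no prerequisites, so it is first.
Now (A), (H) and (B) have their prerequisites met. (A) is listed later, so (A) next.
Now (E), (H) and (B) have their prerequisites met. (E) is listed later, so (E) next.
(G) and (C) now also ready, so the ready set is {(G), (H), (C), (B)}; (G) is listed later → (G).
Ready: (H), (C) and (B). (H) is listed later → (H).
Now (C) and (B) have their prerequisites met. (C) is listed later, so (C) next.
Next only (B) has its prerequisites met → (B).
Next only (F) has its prerequisites met → (F).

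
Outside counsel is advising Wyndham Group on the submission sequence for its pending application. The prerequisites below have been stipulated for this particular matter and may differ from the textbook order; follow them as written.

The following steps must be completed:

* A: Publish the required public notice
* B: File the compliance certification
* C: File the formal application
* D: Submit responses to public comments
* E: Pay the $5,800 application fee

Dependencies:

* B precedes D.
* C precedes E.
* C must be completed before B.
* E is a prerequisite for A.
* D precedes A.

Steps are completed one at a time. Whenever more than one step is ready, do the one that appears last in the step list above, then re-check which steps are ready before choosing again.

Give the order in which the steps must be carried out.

C → E → B → D → A

Only C has no prerequisites, so it is first.
Now E and B have their prerequisites met. E is listed later, so E next.
B needed C, now all done → B.
D needed B, now all done → D.
That leaves A as the only ready step → A.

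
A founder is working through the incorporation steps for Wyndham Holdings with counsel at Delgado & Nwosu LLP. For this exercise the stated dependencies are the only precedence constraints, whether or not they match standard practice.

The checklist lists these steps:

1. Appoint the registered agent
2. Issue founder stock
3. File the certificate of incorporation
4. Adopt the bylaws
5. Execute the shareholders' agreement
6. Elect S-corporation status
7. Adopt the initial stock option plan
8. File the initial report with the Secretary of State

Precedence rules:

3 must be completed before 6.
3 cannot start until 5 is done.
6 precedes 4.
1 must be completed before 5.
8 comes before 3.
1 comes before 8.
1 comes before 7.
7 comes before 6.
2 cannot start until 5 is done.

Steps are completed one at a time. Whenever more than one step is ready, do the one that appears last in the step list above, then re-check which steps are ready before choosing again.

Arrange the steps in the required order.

Only 1 has no prerequisites, so it is first.
Ready: 8, 7 and 5. 8 is listed later → 8.
Ready: 7 and 5. 7 is listed later → 7.
5 is the only step now ready → 5.
3 and 2 are both available; 3 is listed later → 3.
Ready: 6 and 2. 6 is listed later → 6.
4 now also ready, so the ready set is {4, 2}; 4 is listed later → 4.
2 needed 5, now all done → 2.

1 8 7 5 3 6 4 2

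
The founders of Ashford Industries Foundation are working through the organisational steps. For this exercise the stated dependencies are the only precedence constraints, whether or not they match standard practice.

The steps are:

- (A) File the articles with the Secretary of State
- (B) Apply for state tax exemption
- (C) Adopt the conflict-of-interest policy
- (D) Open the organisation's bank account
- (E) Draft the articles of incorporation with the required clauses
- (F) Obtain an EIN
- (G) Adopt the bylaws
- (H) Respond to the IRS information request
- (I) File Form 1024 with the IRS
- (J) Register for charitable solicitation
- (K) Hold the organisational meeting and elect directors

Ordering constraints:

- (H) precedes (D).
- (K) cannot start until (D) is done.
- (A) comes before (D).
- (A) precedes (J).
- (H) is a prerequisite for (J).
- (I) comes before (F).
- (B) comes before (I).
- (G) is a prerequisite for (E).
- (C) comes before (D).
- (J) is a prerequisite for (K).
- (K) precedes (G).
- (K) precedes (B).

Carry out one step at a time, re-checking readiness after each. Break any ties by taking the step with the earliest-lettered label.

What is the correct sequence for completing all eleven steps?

(A), (C), (H), (D), (J), (K), (B), (G), (E), (I), (F)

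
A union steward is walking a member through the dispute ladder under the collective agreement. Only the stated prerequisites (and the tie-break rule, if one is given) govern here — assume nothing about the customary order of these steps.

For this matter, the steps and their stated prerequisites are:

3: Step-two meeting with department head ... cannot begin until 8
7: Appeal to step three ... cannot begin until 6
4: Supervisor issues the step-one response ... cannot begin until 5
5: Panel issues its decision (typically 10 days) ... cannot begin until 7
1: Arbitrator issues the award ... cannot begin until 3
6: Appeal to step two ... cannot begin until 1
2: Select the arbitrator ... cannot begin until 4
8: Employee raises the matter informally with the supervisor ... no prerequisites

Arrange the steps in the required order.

8 has no prerequisites → 8 first.
3 is the only step now ready → 3.
1 needed 3, now all done → 1.
That leaves 6 as the only ready step → 6.
7 needed 6, now all done → 7.
Next only 5 has its prerequisites met → 5.
4 needed 5, now all done → 4.
2 needed 4, now all done → 2.

8, 3, 1, 6, 7, 5, 4, 2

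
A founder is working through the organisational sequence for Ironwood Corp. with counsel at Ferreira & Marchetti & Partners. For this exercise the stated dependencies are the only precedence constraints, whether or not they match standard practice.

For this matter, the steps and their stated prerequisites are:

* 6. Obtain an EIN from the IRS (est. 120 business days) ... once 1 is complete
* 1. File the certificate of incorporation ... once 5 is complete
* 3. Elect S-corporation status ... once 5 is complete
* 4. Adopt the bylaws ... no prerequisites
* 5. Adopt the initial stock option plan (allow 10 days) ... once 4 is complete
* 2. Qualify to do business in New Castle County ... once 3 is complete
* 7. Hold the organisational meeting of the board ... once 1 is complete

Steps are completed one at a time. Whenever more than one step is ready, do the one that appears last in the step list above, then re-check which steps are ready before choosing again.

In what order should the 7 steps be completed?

4 5 3 2 1 7 6

4 is the only step with nothing outstanding, so it goes first.
Next only 5 has its prerequisites met → 5.
3 and 1 are both available; 3 is listed later → 3.
2 now also ready, so the ready set is {2, 1}; 2 is listed later → 2.
1 needed 5, now all done → 1.
Ready: 7 and 6. 7 is listed later → 7.
That leaves 6 as the only ready step → 6.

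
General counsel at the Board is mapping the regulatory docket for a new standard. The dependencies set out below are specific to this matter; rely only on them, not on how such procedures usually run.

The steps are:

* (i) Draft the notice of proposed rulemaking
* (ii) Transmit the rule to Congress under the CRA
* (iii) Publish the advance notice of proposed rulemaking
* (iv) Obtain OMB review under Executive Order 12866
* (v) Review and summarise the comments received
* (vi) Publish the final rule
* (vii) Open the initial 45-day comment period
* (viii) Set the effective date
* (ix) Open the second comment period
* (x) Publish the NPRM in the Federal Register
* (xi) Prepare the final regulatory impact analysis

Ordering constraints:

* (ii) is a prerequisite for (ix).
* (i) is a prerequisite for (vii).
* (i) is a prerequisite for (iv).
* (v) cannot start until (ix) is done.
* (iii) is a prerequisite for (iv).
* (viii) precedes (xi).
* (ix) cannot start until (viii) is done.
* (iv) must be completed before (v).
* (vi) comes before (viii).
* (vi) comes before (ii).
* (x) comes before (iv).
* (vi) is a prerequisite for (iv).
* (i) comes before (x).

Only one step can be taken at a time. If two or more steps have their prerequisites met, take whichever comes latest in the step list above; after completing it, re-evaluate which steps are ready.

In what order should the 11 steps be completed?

(vi) → (viii) → (xi) → (iii) → (ii) → (ix) → (i) → (x) → (vii) → (iv) → (v)

Nothing is required for (vi), (iii) and (i). (vi) is listed later → (vi) first.
(viii) and (ii) now also ready, so the ready set is {(viii), (iii), (ii), (i)}; (viii) is listed later → (viii).
(xi) now also ready, so the ready set is {(xi), (iii), (ii), (i)}; (xi) is listed later → (xi).
(iii), (ii) and (i) are all available; (iii) is listed later → (iii).
Ready: (ii) and (i). (ii) is listed later → (ii).
(ix) now also ready, so the ready set is {(ix), (i)}; (ix) is listed later → (ix).
That leaves (i) as the only ready step → (i).
(x) and (vii) are both available; (x) is listed later → (x).
(vii) and (iv) are both available; (vii) is listed later → (vii).
That leaves (iv) as the only ready step → (iv).
That leaves (v) as the only ready step → (v).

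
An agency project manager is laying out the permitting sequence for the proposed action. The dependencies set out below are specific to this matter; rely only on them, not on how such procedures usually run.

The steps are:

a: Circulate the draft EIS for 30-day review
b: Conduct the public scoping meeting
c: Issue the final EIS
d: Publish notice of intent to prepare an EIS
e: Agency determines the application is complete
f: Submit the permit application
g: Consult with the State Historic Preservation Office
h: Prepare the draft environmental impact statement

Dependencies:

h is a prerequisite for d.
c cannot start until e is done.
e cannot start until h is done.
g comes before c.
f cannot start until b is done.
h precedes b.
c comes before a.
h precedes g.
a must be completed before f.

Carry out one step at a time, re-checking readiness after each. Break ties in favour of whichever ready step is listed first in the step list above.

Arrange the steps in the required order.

h b d e g c a f

Only h has no prerequisites, so it is first.
Ready: b, d, e and g. b is listed earlier → b.
Ready: d, e and g. d is listed earlier → d.
Now e and g have their prerequisites met. e is listed earlier, so e next.
g is the only step now ready → g.
c needed e and g, now all done → c.
a needed c, now all done → a.
f needed a and b, now all done → f.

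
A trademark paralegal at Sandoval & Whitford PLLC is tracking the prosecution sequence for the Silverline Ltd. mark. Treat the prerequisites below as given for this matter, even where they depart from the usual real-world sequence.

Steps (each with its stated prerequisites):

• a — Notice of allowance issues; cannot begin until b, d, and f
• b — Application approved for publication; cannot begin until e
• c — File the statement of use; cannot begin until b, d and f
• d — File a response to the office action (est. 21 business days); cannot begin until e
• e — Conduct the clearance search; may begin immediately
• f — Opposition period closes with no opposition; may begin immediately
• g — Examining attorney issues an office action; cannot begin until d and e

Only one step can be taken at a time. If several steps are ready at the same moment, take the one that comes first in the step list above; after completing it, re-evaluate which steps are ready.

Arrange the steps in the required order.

e, b, d, f, a, c, g

Nothing is required for e and f. e is listed earlier → e first.
b and d now also ready, so the ready set is {b, d, f}; b is listed earlier → b.
Ready: d and f. d is listed earlier → d.
g now also ready, so the ready set is {f, g}; f is listed earlier → f.
a and c now also ready, so the ready set is {a, c, g}; a is listed earlier → a.
Now c and g have their prerequisites met. c is listed earlier, so c next.
g needed d and e, now all done → g.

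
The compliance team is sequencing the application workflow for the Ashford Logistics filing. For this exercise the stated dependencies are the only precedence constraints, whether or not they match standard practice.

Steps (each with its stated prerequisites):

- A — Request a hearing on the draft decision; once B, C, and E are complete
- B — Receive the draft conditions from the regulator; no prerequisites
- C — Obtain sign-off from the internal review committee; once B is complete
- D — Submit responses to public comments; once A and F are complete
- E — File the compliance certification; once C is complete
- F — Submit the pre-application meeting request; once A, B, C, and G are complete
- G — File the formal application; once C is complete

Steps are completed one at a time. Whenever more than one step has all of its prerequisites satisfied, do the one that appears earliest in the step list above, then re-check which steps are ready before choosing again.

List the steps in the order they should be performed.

Only B has no prerequisites, so it is first.
C is the only step now ready → C.
E and G are both available; E is listed earlier → E.
Ready: A and G. A is listed earlier → A.
G is the only step now ready → G.
That leaves F as the only ready step → F.
Next only D has its prerequisites met → D.

B → C → E → A → G → F → D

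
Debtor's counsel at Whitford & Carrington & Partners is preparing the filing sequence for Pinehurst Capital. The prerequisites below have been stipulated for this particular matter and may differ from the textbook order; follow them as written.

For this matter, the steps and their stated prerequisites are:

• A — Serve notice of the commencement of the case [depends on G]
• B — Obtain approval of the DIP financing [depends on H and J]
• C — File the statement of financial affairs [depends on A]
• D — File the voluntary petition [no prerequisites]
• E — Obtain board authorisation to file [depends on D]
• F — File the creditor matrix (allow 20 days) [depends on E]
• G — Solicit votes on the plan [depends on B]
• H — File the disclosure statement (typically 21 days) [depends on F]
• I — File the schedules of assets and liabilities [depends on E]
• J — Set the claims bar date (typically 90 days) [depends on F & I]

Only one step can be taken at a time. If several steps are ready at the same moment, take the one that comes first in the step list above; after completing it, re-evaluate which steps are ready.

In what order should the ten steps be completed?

D is the only step with nothing outstanding, so it goes first.
That leaves E as the only ready step → E.
F and I are both available; F is listed earlier → F.
H now also ready, so the ready set is {H, I}; H is listed earlier → H.
Next only I has its prerequisites met → I.
That leaves J as the only ready step → J.
B needed H and J, now all done → B.
Next only G has its prerequisites met → G.
A needed G, now all done → A.
C needed A, now all done → C.

D → E → F → H → I → J → B → G → A → C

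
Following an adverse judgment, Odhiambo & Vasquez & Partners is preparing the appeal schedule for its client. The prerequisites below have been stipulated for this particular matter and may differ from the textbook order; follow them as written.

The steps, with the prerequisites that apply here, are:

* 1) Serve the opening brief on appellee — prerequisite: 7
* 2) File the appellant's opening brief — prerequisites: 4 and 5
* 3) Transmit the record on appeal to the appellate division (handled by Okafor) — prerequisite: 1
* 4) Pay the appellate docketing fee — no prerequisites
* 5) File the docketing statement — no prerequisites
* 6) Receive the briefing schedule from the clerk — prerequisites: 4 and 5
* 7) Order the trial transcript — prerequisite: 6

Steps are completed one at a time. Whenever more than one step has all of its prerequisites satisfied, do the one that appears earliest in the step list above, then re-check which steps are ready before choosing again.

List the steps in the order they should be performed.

4 and 5 have no prerequisites; 4 is listed earlier, so 4 is first.
5 is the only step now ready → 5.
2 and 6 are both available; 2 is listed earlier → 2.
6 needed 4 and 5, now all done → 6.
7 needed 6, now all done → 7.
1 needed 7, now all done → 1.
Next only 3 has its prerequisites met → 3.

4, 5, 2, 6, 7, 1, 3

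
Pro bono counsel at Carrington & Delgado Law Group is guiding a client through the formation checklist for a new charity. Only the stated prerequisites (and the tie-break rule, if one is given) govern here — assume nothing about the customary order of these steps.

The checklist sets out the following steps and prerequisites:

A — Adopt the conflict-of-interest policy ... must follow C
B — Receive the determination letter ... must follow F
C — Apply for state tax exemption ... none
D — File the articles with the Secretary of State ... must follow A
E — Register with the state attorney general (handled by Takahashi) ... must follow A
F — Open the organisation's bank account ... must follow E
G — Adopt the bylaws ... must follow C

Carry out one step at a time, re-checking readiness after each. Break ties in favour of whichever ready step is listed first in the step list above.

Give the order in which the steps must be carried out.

C → A → D → E → F → B → G

C has no prerequisites → C first.
Ready: A and G. A is listed earlier → A.
D, E and G are all available; D is listed earlier → D.
Now E and G have their prerequisites met. E is listed earlier, so E next.
Now F and G have their prerequisites met. F is listed earlier, so F next.
B now also ready, so the ready set is {B, G}; B is listed earlier → B.
That leaves G as the only ready step → G.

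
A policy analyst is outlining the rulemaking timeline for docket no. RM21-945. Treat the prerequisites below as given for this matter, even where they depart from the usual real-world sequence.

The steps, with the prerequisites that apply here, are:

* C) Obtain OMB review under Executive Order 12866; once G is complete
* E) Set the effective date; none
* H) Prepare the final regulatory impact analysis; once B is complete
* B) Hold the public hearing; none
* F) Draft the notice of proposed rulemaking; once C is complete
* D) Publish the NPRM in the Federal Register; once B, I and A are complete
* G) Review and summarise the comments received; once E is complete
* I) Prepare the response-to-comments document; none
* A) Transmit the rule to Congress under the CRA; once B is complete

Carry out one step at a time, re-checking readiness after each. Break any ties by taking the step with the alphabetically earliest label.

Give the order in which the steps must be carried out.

B → A → E → G → C → F → H → I → D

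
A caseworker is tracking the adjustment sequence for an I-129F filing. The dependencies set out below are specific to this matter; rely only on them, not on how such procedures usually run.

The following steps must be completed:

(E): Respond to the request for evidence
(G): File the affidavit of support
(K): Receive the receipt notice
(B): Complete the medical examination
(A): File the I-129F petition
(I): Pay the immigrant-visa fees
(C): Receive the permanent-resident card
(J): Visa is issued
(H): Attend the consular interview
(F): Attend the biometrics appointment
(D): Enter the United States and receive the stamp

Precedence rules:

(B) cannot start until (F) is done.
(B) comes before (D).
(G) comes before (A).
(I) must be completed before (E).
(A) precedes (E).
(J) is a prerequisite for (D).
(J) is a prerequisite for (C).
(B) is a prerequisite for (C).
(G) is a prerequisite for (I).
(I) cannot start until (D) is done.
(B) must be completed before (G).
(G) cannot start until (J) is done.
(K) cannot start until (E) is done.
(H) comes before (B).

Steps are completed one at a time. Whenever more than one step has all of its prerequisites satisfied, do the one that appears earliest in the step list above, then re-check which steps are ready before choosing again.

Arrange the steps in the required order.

(J) (H) (F) (B) (G) (A) (C) (D) (I) (E) (K)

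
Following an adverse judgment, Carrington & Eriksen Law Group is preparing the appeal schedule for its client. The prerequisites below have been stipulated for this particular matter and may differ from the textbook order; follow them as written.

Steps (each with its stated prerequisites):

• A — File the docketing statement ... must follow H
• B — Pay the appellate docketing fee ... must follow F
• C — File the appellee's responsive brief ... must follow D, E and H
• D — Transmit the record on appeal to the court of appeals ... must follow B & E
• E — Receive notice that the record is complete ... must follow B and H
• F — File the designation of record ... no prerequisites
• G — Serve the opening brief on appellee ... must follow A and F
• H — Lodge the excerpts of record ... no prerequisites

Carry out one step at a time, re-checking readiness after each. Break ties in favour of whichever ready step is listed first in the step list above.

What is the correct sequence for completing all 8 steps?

F and H have no prerequisites; F is listed earlier, so F is first.
B now also ready, so the ready set is {B, H}; B is listed earlier → B.
Next only H has its prerequisites met → H.
A and E are both available; A is listed earlier → A.
E and G are both available; E is listed earlier → E.
Ready: D and G. D is listed earlier → D.
Now C and G have their prerequisites met. C is listed earlier, so C next.
G is the only step now ready → G.

F, B, H, A, E, D, C, G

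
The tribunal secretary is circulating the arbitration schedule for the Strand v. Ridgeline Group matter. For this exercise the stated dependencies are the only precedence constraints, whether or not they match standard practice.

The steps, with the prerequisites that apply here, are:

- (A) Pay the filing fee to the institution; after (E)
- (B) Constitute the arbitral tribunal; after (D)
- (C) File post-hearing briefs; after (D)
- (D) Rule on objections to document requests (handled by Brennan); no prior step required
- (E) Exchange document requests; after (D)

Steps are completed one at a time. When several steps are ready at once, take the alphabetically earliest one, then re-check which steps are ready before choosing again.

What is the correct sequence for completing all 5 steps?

(D) → (B) → (C) → (E) → (A)

(D) has no prerequisites → (D) first.
Now (B), (C) and (E) have their prerequisites met. (B) has the earlier label, so (B) next.
(C) and (E) are both available; (C) has the earlier label → (C).
(E) needed (D), now all done → (E).
That leaves (A) as the only ready step → (A).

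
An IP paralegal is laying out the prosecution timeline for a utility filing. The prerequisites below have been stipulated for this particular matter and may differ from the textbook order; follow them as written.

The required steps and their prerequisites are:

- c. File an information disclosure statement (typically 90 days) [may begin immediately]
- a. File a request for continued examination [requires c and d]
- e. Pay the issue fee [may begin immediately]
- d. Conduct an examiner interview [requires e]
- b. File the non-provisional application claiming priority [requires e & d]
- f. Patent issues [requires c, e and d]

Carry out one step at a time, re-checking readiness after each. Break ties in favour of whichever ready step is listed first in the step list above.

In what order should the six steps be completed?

c e d a b f

c and e have no prerequisites; c is listed earlier, so c is first.
Next only e has its prerequisites met → e.
Next only d has its prerequisites met → d.
Now a, b and f have their prerequisites met. a is listed earlier, so a next.
Now b and f have their prerequisites met. b is listed earlier, so b next.
f is the only step now ready → f.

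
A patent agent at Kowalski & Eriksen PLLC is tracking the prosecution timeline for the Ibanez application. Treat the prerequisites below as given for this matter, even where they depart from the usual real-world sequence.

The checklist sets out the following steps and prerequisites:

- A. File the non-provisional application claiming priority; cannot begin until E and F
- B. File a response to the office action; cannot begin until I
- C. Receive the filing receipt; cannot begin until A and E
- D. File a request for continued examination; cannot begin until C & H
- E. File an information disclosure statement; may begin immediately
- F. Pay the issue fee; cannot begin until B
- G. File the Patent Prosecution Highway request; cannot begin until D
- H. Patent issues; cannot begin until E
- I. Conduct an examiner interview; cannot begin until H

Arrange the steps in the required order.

E is the only step with nothing outstanding, so it goes first.
Next only H has its prerequisites met → H.
I needed H, now all done → I.
B is the only step now ready → B.
F needed B, now all done → F.
Next only A has its prerequisites met → A.
That leaves C as the only ready step → C.
D is the only step now ready → D.
G needed D, now all done → G.

E H I B F A C D G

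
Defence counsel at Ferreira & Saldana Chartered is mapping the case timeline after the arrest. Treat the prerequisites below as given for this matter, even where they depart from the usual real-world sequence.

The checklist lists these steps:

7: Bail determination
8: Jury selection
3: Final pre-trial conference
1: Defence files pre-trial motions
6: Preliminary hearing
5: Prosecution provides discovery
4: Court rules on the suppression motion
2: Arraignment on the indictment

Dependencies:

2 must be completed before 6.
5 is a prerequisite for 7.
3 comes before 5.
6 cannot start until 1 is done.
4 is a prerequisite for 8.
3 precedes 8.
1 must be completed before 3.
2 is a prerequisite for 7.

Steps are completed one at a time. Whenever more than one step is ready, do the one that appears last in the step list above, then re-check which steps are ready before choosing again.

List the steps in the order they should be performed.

2, 4 and 1 have no prerequisites; 2 is listed later, so 2 is first.
Now 4 and 1 have their prerequisites met. 4 is listed later, so 4 next.
That leaves 1 as the only ready step → 1.
6 and 3 are both available; 6 is listed later → 6.
That leaves 3 as the only ready step → 3.
Now 5 and 8 have their prerequisites met. 5 is listed later, so 5 next.
Now 8 and 7 have their prerequisites met. 8 is listed later, so 8 next.
7 needed 2 and 5, now all done → 7.

2, 4, 1, 6, 3, 5, 8, 7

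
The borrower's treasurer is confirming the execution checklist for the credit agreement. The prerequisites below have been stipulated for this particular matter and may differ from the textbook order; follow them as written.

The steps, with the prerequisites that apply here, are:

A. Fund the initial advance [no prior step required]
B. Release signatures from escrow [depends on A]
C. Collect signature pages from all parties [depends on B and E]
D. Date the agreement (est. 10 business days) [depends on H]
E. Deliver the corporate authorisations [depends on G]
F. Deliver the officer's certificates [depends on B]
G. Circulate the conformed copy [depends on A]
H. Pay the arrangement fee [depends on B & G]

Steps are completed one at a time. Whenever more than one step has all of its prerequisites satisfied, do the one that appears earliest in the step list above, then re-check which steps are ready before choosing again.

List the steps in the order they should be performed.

A is the only step with nothing outstanding, so it goes first.
B and G are both available; B is listed earlier → B.
F now also ready, so the ready set is {F, G}; F is listed earlier → F.
G is the only step now ready → G.
E and H are both available; E is listed earlier → E.
Ready: C and H. C is listed earlier → C.
Next only H has its prerequisites met → H.
D needed H, now all done → D.

A, B, F, G, E, C, H, D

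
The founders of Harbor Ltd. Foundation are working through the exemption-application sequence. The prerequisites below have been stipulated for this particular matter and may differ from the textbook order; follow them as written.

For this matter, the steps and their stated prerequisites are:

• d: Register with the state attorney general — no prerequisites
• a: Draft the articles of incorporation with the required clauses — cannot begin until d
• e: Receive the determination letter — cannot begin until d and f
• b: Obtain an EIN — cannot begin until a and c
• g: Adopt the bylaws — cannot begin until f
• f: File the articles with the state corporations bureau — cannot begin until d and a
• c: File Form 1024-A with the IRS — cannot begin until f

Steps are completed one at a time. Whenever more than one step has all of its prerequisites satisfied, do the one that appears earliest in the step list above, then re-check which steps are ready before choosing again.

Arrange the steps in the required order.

d is the only step with nothing outstanding, so it goes first.
a is the only step now ready → a.
f needed d and a, now all done → f.
Ready: e, g and c. e is listed earlier → e.
g and c are both available; g is listed earlier → g.
c is the only step now ready → c.
That leaves b as the only ready step → b.

d a f e g c b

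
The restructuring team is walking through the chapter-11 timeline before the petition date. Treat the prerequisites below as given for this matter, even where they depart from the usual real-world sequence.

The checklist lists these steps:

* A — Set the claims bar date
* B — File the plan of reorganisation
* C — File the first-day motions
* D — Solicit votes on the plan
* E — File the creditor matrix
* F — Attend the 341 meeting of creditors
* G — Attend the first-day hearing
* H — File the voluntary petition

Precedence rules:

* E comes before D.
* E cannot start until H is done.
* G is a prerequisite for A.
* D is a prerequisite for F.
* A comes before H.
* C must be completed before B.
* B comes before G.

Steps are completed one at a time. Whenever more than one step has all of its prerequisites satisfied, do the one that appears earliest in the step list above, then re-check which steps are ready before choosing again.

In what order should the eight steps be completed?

C is the only step with nothing outstanding, so it goes first.
B needed C, now all done → B.
G needed B, now all done → G.
Next only A has its prerequisites met → A.
H is the only step now ready → H.
E needed H, now all done → E.
D needed E, now all done → D.
F needed D, now all done → F.

C, B, G, A, H, E, D, F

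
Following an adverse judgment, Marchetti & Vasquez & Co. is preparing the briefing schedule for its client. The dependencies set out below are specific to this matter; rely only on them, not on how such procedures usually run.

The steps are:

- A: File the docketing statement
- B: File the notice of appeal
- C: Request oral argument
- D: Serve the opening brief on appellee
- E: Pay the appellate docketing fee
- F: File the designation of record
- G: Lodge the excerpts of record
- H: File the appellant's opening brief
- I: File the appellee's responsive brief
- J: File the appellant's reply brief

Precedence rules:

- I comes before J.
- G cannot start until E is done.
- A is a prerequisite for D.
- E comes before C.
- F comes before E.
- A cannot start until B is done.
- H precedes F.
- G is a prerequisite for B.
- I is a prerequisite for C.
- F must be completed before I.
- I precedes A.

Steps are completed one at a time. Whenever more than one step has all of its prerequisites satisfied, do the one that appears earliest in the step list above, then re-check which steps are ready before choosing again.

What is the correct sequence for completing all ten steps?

H is the only step with nothing outstanding, so it goes first.
F needed H, now all done → F.
E and I are both available; E is listed earlier → E.
G and I are both available; G is listed earlier → G.
B now also ready, so the ready set is {B, I}; B is listed earlier → B.
That leaves I as the only ready step → I.
Ready: A, C and J. A is listed earlier → A.
D now also ready, so the ready set is {C, D, J}; C is listed earlier → C.
D and J are both available; D is listed earlier → D.
That leaves J as the only ready step → J.

H, F, E, G, B, I, A, C, D, J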